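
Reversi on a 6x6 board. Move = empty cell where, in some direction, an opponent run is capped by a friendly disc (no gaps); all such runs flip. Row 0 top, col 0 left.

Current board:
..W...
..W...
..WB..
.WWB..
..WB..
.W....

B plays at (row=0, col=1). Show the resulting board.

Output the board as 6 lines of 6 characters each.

Place B at (0,1); scan 8 dirs for brackets.
Dir NW: edge -> no flip
Dir N: edge -> no flip
Dir NE: edge -> no flip
Dir W: first cell '.' (not opp) -> no flip
Dir E: opp run (0,2), next='.' -> no flip
Dir SW: first cell '.' (not opp) -> no flip
Dir S: first cell '.' (not opp) -> no flip
Dir SE: opp run (1,2) capped by B -> flip
All flips: (1,2)

Answer: .BW...
..B...
..WB..
.WWB..
..WB..
.W....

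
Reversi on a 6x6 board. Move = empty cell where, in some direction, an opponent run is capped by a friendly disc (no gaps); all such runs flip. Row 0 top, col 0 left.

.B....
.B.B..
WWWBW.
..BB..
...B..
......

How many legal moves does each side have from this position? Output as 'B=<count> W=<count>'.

Answer: B=6 W=6

Derivation:
-- B to move --
(1,0): flips 1 -> legal
(1,2): flips 1 -> legal
(1,4): no bracket -> illegal
(1,5): flips 1 -> legal
(2,5): flips 1 -> legal
(3,0): no bracket -> illegal
(3,1): flips 2 -> legal
(3,4): no bracket -> illegal
(3,5): flips 1 -> legal
B mobility = 6
-- W to move --
(0,0): flips 1 -> legal
(0,2): flips 2 -> legal
(0,3): no bracket -> illegal
(0,4): flips 1 -> legal
(1,0): no bracket -> illegal
(1,2): no bracket -> illegal
(1,4): no bracket -> illegal
(3,1): no bracket -> illegal
(3,4): no bracket -> illegal
(4,1): no bracket -> illegal
(4,2): flips 2 -> legal
(4,4): flips 1 -> legal
(5,2): no bracket -> illegal
(5,3): no bracket -> illegal
(5,4): flips 2 -> legal
W mobility = 6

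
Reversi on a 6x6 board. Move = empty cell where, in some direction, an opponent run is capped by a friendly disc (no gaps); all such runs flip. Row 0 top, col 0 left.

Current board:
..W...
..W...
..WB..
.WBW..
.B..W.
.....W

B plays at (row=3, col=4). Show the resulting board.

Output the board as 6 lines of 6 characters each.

Place B at (3,4); scan 8 dirs for brackets.
Dir NW: first cell 'B' (not opp) -> no flip
Dir N: first cell '.' (not opp) -> no flip
Dir NE: first cell '.' (not opp) -> no flip
Dir W: opp run (3,3) capped by B -> flip
Dir E: first cell '.' (not opp) -> no flip
Dir SW: first cell '.' (not opp) -> no flip
Dir S: opp run (4,4), next='.' -> no flip
Dir SE: first cell '.' (not opp) -> no flip
All flips: (3,3)

Answer: ..W...
..W...
..WB..
.WBBB.
.B..W.
.....W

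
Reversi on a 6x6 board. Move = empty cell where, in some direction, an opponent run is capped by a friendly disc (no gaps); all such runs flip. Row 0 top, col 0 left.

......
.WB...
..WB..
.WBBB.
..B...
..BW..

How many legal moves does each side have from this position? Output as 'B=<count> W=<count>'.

Answer: B=6 W=6

Derivation:
-- B to move --
(0,0): flips 2 -> legal
(0,1): no bracket -> illegal
(0,2): no bracket -> illegal
(1,0): flips 1 -> legal
(1,3): no bracket -> illegal
(2,0): flips 1 -> legal
(2,1): flips 1 -> legal
(3,0): flips 1 -> legal
(4,0): no bracket -> illegal
(4,1): no bracket -> illegal
(4,3): no bracket -> illegal
(4,4): no bracket -> illegal
(5,4): flips 1 -> legal
B mobility = 6
-- W to move --
(0,1): no bracket -> illegal
(0,2): flips 1 -> legal
(0,3): no bracket -> illegal
(1,3): flips 1 -> legal
(1,4): no bracket -> illegal
(2,1): no bracket -> illegal
(2,4): flips 1 -> legal
(2,5): no bracket -> illegal
(3,5): flips 3 -> legal
(4,1): no bracket -> illegal
(4,3): no bracket -> illegal
(4,4): flips 1 -> legal
(4,5): no bracket -> illegal
(5,1): flips 1 -> legal
W mobility = 6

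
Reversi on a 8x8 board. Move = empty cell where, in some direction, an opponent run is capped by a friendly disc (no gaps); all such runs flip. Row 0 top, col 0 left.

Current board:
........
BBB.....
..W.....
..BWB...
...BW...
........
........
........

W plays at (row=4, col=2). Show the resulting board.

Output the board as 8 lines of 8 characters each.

Place W at (4,2); scan 8 dirs for brackets.
Dir NW: first cell '.' (not opp) -> no flip
Dir N: opp run (3,2) capped by W -> flip
Dir NE: first cell 'W' (not opp) -> no flip
Dir W: first cell '.' (not opp) -> no flip
Dir E: opp run (4,3) capped by W -> flip
Dir SW: first cell '.' (not opp) -> no flip
Dir S: first cell '.' (not opp) -> no flip
Dir SE: first cell '.' (not opp) -> no flip
All flips: (3,2) (4,3)

Answer: ........
BBB.....
..W.....
..WWB...
..WWW...
........
........
........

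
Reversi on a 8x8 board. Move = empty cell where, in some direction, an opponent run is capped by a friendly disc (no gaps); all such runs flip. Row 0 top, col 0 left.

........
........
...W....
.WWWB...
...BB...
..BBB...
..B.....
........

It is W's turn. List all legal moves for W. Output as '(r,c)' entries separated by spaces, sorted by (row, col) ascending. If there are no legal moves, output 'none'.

(2,4): no bracket -> illegal
(2,5): no bracket -> illegal
(3,5): flips 1 -> legal
(4,1): no bracket -> illegal
(4,2): no bracket -> illegal
(4,5): flips 1 -> legal
(5,1): no bracket -> illegal
(5,5): flips 1 -> legal
(6,1): no bracket -> illegal
(6,3): flips 2 -> legal
(6,4): no bracket -> illegal
(6,5): flips 2 -> legal
(7,1): no bracket -> illegal
(7,2): no bracket -> illegal
(7,3): no bracket -> illegal

Answer: (3,5) (4,5) (5,5) (6,3) (6,5)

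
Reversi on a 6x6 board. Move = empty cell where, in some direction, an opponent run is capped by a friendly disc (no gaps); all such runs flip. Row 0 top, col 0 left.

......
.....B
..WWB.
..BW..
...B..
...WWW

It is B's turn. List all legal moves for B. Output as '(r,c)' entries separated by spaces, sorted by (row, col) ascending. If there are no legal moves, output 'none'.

(1,1): no bracket -> illegal
(1,2): flips 1 -> legal
(1,3): flips 2 -> legal
(1,4): flips 1 -> legal
(2,1): flips 2 -> legal
(3,1): no bracket -> illegal
(3,4): flips 1 -> legal
(4,2): flips 1 -> legal
(4,4): no bracket -> illegal
(4,5): no bracket -> illegal
(5,2): no bracket -> illegal

Answer: (1,2) (1,3) (1,4) (2,1) (3,4) (4,2)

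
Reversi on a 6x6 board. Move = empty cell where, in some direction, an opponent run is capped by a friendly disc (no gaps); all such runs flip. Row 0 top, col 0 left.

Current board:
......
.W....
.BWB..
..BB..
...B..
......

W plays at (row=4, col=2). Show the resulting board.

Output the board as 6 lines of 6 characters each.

Answer: ......
.W....
.BWB..
..WB..
..WB..
......

Derivation:
Place W at (4,2); scan 8 dirs for brackets.
Dir NW: first cell '.' (not opp) -> no flip
Dir N: opp run (3,2) capped by W -> flip
Dir NE: opp run (3,3), next='.' -> no flip
Dir W: first cell '.' (not opp) -> no flip
Dir E: opp run (4,3), next='.' -> no flip
Dir SW: first cell '.' (not opp) -> no flip
Dir S: first cell '.' (not opp) -> no flip
Dir SE: first cell '.' (not opp) -> no flip
All flips: (3,2)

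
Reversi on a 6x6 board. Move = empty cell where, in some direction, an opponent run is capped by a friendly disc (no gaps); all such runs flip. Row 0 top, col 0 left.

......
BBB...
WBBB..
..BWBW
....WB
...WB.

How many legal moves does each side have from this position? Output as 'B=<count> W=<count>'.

-- B to move --
(2,4): no bracket -> illegal
(2,5): flips 1 -> legal
(3,0): flips 1 -> legal
(3,1): no bracket -> illegal
(4,2): no bracket -> illegal
(4,3): flips 2 -> legal
(5,2): flips 1 -> legal
(5,5): flips 2 -> legal
B mobility = 5
-- W to move --
(0,0): flips 3 -> legal
(0,1): no bracket -> illegal
(0,2): flips 1 -> legal
(0,3): no bracket -> illegal
(1,3): flips 1 -> legal
(1,4): no bracket -> illegal
(2,4): flips 4 -> legal
(2,5): no bracket -> illegal
(3,0): no bracket -> illegal
(3,1): flips 1 -> legal
(4,1): no bracket -> illegal
(4,2): no bracket -> illegal
(4,3): no bracket -> illegal
(5,5): flips 2 -> legal
W mobility = 6

Answer: B=5 W=6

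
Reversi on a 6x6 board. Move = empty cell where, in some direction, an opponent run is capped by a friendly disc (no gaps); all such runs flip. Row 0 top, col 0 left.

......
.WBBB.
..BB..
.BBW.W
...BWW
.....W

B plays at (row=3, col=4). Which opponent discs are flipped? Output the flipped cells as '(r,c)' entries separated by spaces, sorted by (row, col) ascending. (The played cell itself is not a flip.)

Dir NW: first cell 'B' (not opp) -> no flip
Dir N: first cell '.' (not opp) -> no flip
Dir NE: first cell '.' (not opp) -> no flip
Dir W: opp run (3,3) capped by B -> flip
Dir E: opp run (3,5), next=edge -> no flip
Dir SW: first cell 'B' (not opp) -> no flip
Dir S: opp run (4,4), next='.' -> no flip
Dir SE: opp run (4,5), next=edge -> no flip

Answer: (3,3)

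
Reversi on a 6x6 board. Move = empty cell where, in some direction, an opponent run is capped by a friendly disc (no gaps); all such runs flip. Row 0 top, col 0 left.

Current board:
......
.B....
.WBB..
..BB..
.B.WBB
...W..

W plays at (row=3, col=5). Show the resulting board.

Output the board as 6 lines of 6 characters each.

Place W at (3,5); scan 8 dirs for brackets.
Dir NW: first cell '.' (not opp) -> no flip
Dir N: first cell '.' (not opp) -> no flip
Dir NE: edge -> no flip
Dir W: first cell '.' (not opp) -> no flip
Dir E: edge -> no flip
Dir SW: opp run (4,4) capped by W -> flip
Dir S: opp run (4,5), next='.' -> no flip
Dir SE: edge -> no flip
All flips: (4,4)

Answer: ......
.B....
.WBB..
..BB.W
.B.WWB
...W..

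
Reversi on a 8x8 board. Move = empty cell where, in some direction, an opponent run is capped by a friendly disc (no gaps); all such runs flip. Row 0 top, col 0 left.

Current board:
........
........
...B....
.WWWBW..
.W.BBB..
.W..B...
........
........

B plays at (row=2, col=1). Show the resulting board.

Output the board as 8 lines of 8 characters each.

Place B at (2,1); scan 8 dirs for brackets.
Dir NW: first cell '.' (not opp) -> no flip
Dir N: first cell '.' (not opp) -> no flip
Dir NE: first cell '.' (not opp) -> no flip
Dir W: first cell '.' (not opp) -> no flip
Dir E: first cell '.' (not opp) -> no flip
Dir SW: first cell '.' (not opp) -> no flip
Dir S: opp run (3,1) (4,1) (5,1), next='.' -> no flip
Dir SE: opp run (3,2) capped by B -> flip
All flips: (3,2)

Answer: ........
........
.B.B....
.WBWBW..
.W.BBB..
.W..B...
........
........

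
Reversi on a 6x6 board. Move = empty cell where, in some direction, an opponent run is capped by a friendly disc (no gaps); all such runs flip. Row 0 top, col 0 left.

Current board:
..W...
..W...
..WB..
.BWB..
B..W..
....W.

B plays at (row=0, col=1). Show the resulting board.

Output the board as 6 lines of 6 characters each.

Answer: .BW...
..B...
..WB..
.BWB..
B..W..
....W.

Derivation:
Place B at (0,1); scan 8 dirs for brackets.
Dir NW: edge -> no flip
Dir N: edge -> no flip
Dir NE: edge -> no flip
Dir W: first cell '.' (not opp) -> no flip
Dir E: opp run (0,2), next='.' -> no flip
Dir SW: first cell '.' (not opp) -> no flip
Dir S: first cell '.' (not opp) -> no flip
Dir SE: opp run (1,2) capped by B -> flip
All flips: (1,2)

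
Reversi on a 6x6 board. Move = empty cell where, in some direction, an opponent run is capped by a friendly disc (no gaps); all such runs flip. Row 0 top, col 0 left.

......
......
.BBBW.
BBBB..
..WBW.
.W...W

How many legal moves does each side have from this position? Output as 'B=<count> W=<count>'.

Answer: B=6 W=3

Derivation:
-- B to move --
(1,3): no bracket -> illegal
(1,4): no bracket -> illegal
(1,5): flips 1 -> legal
(2,5): flips 1 -> legal
(3,4): no bracket -> illegal
(3,5): no bracket -> illegal
(4,0): no bracket -> illegal
(4,1): flips 1 -> legal
(4,5): flips 1 -> legal
(5,0): no bracket -> illegal
(5,2): flips 1 -> legal
(5,3): flips 1 -> legal
(5,4): no bracket -> illegal
B mobility = 6
-- W to move --
(1,0): no bracket -> illegal
(1,1): flips 2 -> legal
(1,2): flips 2 -> legal
(1,3): no bracket -> illegal
(1,4): no bracket -> illegal
(2,0): flips 4 -> legal
(3,4): no bracket -> illegal
(4,0): no bracket -> illegal
(4,1): no bracket -> illegal
(5,2): no bracket -> illegal
(5,3): no bracket -> illegal
(5,4): no bracket -> illegal
W mobility = 3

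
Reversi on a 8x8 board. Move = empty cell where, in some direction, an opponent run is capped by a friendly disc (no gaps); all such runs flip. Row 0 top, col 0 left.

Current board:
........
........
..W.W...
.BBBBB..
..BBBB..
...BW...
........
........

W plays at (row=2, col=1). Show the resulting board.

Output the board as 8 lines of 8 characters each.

Place W at (2,1); scan 8 dirs for brackets.
Dir NW: first cell '.' (not opp) -> no flip
Dir N: first cell '.' (not opp) -> no flip
Dir NE: first cell '.' (not opp) -> no flip
Dir W: first cell '.' (not opp) -> no flip
Dir E: first cell 'W' (not opp) -> no flip
Dir SW: first cell '.' (not opp) -> no flip
Dir S: opp run (3,1), next='.' -> no flip
Dir SE: opp run (3,2) (4,3) capped by W -> flip
All flips: (3,2) (4,3)

Answer: ........
........
.WW.W...
.BWBBB..
..BWBB..
...BW...
........
........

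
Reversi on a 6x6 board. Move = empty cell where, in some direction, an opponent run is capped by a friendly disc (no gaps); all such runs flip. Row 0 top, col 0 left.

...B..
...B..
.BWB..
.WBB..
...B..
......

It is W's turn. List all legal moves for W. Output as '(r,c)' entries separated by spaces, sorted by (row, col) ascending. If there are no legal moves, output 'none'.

(0,2): no bracket -> illegal
(0,4): flips 1 -> legal
(1,0): no bracket -> illegal
(1,1): flips 1 -> legal
(1,2): no bracket -> illegal
(1,4): no bracket -> illegal
(2,0): flips 1 -> legal
(2,4): flips 1 -> legal
(3,0): no bracket -> illegal
(3,4): flips 2 -> legal
(4,1): no bracket -> illegal
(4,2): flips 1 -> legal
(4,4): flips 1 -> legal
(5,2): no bracket -> illegal
(5,3): no bracket -> illegal
(5,4): no bracket -> illegal

Answer: (0,4) (1,1) (2,0) (2,4) (3,4) (4,2) (4,4)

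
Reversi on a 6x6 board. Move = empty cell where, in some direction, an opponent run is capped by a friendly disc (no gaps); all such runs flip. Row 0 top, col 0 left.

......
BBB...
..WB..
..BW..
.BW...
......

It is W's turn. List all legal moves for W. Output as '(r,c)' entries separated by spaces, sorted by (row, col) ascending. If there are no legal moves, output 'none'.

Answer: (0,0) (0,2) (1,3) (2,4) (3,1) (4,0)

Derivation:
(0,0): flips 1 -> legal
(0,1): no bracket -> illegal
(0,2): flips 1 -> legal
(0,3): no bracket -> illegal
(1,3): flips 1 -> legal
(1,4): no bracket -> illegal
(2,0): no bracket -> illegal
(2,1): no bracket -> illegal
(2,4): flips 1 -> legal
(3,0): no bracket -> illegal
(3,1): flips 1 -> legal
(3,4): no bracket -> illegal
(4,0): flips 1 -> legal
(4,3): no bracket -> illegal
(5,0): no bracket -> illegal
(5,1): no bracket -> illegal
(5,2): no bracket -> illegal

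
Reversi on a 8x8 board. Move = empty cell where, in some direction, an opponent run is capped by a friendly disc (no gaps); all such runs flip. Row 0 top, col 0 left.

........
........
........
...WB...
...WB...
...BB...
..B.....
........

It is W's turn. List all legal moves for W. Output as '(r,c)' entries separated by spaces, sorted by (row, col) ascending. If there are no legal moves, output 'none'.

(2,3): no bracket -> illegal
(2,4): no bracket -> illegal
(2,5): flips 1 -> legal
(3,5): flips 1 -> legal
(4,2): no bracket -> illegal
(4,5): flips 1 -> legal
(5,1): no bracket -> illegal
(5,2): no bracket -> illegal
(5,5): flips 1 -> legal
(6,1): no bracket -> illegal
(6,3): flips 1 -> legal
(6,4): no bracket -> illegal
(6,5): flips 1 -> legal
(7,1): no bracket -> illegal
(7,2): no bracket -> illegal
(7,3): no bracket -> illegal

Answer: (2,5) (3,5) (4,5) (5,5) (6,3) (6,5)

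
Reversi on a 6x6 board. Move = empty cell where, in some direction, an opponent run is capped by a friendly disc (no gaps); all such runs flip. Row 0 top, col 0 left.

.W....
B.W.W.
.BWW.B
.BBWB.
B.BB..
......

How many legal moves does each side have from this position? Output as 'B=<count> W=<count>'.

-- B to move --
(0,0): no bracket -> illegal
(0,2): flips 2 -> legal
(0,3): flips 2 -> legal
(0,4): no bracket -> illegal
(0,5): flips 2 -> legal
(1,1): no bracket -> illegal
(1,3): flips 3 -> legal
(1,5): no bracket -> illegal
(2,4): flips 3 -> legal
(4,4): no bracket -> illegal
B mobility = 5
-- W to move --
(0,0): no bracket -> illegal
(1,1): no bracket -> illegal
(1,5): no bracket -> illegal
(2,0): flips 1 -> legal
(2,4): no bracket -> illegal
(3,0): flips 3 -> legal
(3,5): flips 1 -> legal
(4,1): flips 1 -> legal
(4,4): no bracket -> illegal
(4,5): flips 1 -> legal
(5,0): no bracket -> illegal
(5,1): flips 1 -> legal
(5,2): flips 2 -> legal
(5,3): flips 1 -> legal
(5,4): no bracket -> illegal
W mobility = 8

Answer: B=5 W=8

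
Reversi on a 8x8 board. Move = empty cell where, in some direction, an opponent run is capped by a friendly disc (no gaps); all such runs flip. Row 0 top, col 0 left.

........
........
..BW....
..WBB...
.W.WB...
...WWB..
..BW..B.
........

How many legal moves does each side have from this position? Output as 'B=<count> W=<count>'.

-- B to move --
(1,2): flips 1 -> legal
(1,3): flips 1 -> legal
(1,4): no bracket -> illegal
(2,1): no bracket -> illegal
(2,4): flips 1 -> legal
(3,0): no bracket -> illegal
(3,1): flips 1 -> legal
(4,0): no bracket -> illegal
(4,2): flips 2 -> legal
(4,5): no bracket -> illegal
(5,0): no bracket -> illegal
(5,1): no bracket -> illegal
(5,2): flips 3 -> legal
(6,4): flips 2 -> legal
(6,5): no bracket -> illegal
(7,2): no bracket -> illegal
(7,3): flips 3 -> legal
(7,4): no bracket -> illegal
B mobility = 8
-- W to move --
(1,1): no bracket -> illegal
(1,2): flips 1 -> legal
(1,3): no bracket -> illegal
(2,1): flips 1 -> legal
(2,4): flips 2 -> legal
(2,5): flips 1 -> legal
(3,1): no bracket -> illegal
(3,5): flips 3 -> legal
(4,2): no bracket -> illegal
(4,5): flips 2 -> legal
(4,6): no bracket -> illegal
(5,1): no bracket -> illegal
(5,2): no bracket -> illegal
(5,6): flips 1 -> legal
(5,7): no bracket -> illegal
(6,1): flips 1 -> legal
(6,4): no bracket -> illegal
(6,5): no bracket -> illegal
(6,7): no bracket -> illegal
(7,1): flips 1 -> legal
(7,2): no bracket -> illegal
(7,3): no bracket -> illegal
(7,5): no bracket -> illegal
(7,6): no bracket -> illegal
(7,7): no bracket -> illegal
W mobility = 9

Answer: B=8 W=9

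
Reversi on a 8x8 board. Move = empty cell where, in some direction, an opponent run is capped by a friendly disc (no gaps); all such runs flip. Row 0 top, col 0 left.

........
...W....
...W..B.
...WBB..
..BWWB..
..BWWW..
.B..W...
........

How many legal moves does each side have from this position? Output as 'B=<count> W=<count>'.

-- B to move --
(0,2): no bracket -> illegal
(0,3): no bracket -> illegal
(0,4): no bracket -> illegal
(1,2): flips 1 -> legal
(1,4): no bracket -> illegal
(2,2): no bracket -> illegal
(2,4): flips 1 -> legal
(3,2): flips 1 -> legal
(4,6): no bracket -> illegal
(5,6): flips 3 -> legal
(6,2): flips 2 -> legal
(6,3): flips 1 -> legal
(6,5): flips 1 -> legal
(6,6): no bracket -> illegal
(7,3): no bracket -> illegal
(7,4): flips 3 -> legal
(7,5): flips 2 -> legal
B mobility = 9
-- W to move --
(1,5): no bracket -> illegal
(1,6): no bracket -> illegal
(1,7): flips 2 -> legal
(2,4): flips 1 -> legal
(2,5): flips 3 -> legal
(2,7): no bracket -> illegal
(3,1): flips 1 -> legal
(3,2): no bracket -> illegal
(3,6): flips 3 -> legal
(3,7): no bracket -> illegal
(4,1): flips 1 -> legal
(4,6): flips 1 -> legal
(5,0): no bracket -> illegal
(5,1): flips 2 -> legal
(5,6): flips 2 -> legal
(6,0): no bracket -> illegal
(6,2): no bracket -> illegal
(6,3): no bracket -> illegal
(7,0): flips 2 -> legal
(7,1): no bracket -> illegal
(7,2): no bracket -> illegal
W mobility = 10

Answer: B=9 W=10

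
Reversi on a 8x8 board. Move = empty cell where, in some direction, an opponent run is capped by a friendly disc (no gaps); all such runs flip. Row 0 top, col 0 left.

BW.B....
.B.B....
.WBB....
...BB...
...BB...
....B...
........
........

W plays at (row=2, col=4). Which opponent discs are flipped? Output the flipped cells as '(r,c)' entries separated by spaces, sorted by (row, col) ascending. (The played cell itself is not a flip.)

Dir NW: opp run (1,3), next='.' -> no flip
Dir N: first cell '.' (not opp) -> no flip
Dir NE: first cell '.' (not opp) -> no flip
Dir W: opp run (2,3) (2,2) capped by W -> flip
Dir E: first cell '.' (not opp) -> no flip
Dir SW: opp run (3,3), next='.' -> no flip
Dir S: opp run (3,4) (4,4) (5,4), next='.' -> no flip
Dir SE: first cell '.' (not opp) -> no flip

Answer: (2,2) (2,3)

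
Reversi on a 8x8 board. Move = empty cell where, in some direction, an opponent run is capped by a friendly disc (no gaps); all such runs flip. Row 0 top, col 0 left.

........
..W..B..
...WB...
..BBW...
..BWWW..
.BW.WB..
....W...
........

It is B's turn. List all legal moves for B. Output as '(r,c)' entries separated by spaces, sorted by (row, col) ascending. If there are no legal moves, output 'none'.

Answer: (1,3) (1,4) (2,2) (3,5) (4,6) (5,3) (6,2) (6,5) (7,3) (7,4)

Derivation:
(0,1): no bracket -> illegal
(0,2): no bracket -> illegal
(0,3): no bracket -> illegal
(1,1): no bracket -> illegal
(1,3): flips 1 -> legal
(1,4): flips 1 -> legal
(2,1): no bracket -> illegal
(2,2): flips 1 -> legal
(2,5): no bracket -> illegal
(3,5): flips 2 -> legal
(3,6): no bracket -> illegal
(4,1): no bracket -> illegal
(4,6): flips 3 -> legal
(5,3): flips 3 -> legal
(5,6): no bracket -> illegal
(6,1): no bracket -> illegal
(6,2): flips 1 -> legal
(6,3): no bracket -> illegal
(6,5): flips 2 -> legal
(7,3): flips 1 -> legal
(7,4): flips 4 -> legal
(7,5): no bracket -> illegal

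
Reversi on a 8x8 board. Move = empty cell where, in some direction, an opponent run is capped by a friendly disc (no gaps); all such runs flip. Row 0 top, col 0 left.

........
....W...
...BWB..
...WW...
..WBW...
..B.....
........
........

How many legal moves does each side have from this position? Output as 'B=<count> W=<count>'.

Answer: B=5 W=10

Derivation:
-- B to move --
(0,3): flips 1 -> legal
(0,4): no bracket -> illegal
(0,5): flips 1 -> legal
(1,3): no bracket -> illegal
(1,5): no bracket -> illegal
(2,2): no bracket -> illegal
(3,1): no bracket -> illegal
(3,2): flips 1 -> legal
(3,5): no bracket -> illegal
(4,1): flips 1 -> legal
(4,5): flips 2 -> legal
(5,1): no bracket -> illegal
(5,3): no bracket -> illegal
(5,4): no bracket -> illegal
(5,5): no bracket -> illegal
B mobility = 5
-- W to move --
(1,2): flips 1 -> legal
(1,3): flips 1 -> legal
(1,5): no bracket -> illegal
(1,6): flips 1 -> legal
(2,2): flips 1 -> legal
(2,6): flips 1 -> legal
(3,2): flips 1 -> legal
(3,5): no bracket -> illegal
(3,6): flips 1 -> legal
(4,1): no bracket -> illegal
(5,1): no bracket -> illegal
(5,3): flips 1 -> legal
(5,4): no bracket -> illegal
(6,1): flips 2 -> legal
(6,2): flips 1 -> legal
(6,3): no bracket -> illegal
W mobility = 10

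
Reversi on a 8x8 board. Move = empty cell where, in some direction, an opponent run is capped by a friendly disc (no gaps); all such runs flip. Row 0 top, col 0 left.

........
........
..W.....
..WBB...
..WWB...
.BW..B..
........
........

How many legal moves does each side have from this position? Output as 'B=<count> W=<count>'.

Answer: B=5 W=8

Derivation:
-- B to move --
(1,1): flips 1 -> legal
(1,2): no bracket -> illegal
(1,3): no bracket -> illegal
(2,1): no bracket -> illegal
(2,3): no bracket -> illegal
(3,1): flips 1 -> legal
(4,1): flips 2 -> legal
(5,3): flips 2 -> legal
(5,4): no bracket -> illegal
(6,1): flips 2 -> legal
(6,2): no bracket -> illegal
(6,3): no bracket -> illegal
B mobility = 5
-- W to move --
(2,3): flips 1 -> legal
(2,4): flips 1 -> legal
(2,5): flips 1 -> legal
(3,5): flips 2 -> legal
(4,0): no bracket -> illegal
(4,1): no bracket -> illegal
(4,5): flips 1 -> legal
(4,6): no bracket -> illegal
(5,0): flips 1 -> legal
(5,3): no bracket -> illegal
(5,4): no bracket -> illegal
(5,6): no bracket -> illegal
(6,0): flips 1 -> legal
(6,1): no bracket -> illegal
(6,2): no bracket -> illegal
(6,4): no bracket -> illegal
(6,5): no bracket -> illegal
(6,6): flips 3 -> legal
W mobility = 8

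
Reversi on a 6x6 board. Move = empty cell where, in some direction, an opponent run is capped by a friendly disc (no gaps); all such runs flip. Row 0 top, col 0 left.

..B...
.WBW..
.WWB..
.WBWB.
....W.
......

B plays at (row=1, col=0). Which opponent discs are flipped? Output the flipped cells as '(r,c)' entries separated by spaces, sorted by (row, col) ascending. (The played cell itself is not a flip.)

Answer: (1,1) (2,1)

Derivation:
Dir NW: edge -> no flip
Dir N: first cell '.' (not opp) -> no flip
Dir NE: first cell '.' (not opp) -> no flip
Dir W: edge -> no flip
Dir E: opp run (1,1) capped by B -> flip
Dir SW: edge -> no flip
Dir S: first cell '.' (not opp) -> no flip
Dir SE: opp run (2,1) capped by B -> flip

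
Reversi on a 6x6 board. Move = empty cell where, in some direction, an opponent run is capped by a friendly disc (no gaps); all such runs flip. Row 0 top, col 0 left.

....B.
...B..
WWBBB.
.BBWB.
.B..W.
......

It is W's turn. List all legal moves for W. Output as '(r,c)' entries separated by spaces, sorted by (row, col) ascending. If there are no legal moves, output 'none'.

(0,2): no bracket -> illegal
(0,3): flips 2 -> legal
(0,5): no bracket -> illegal
(1,1): flips 1 -> legal
(1,2): no bracket -> illegal
(1,4): flips 2 -> legal
(1,5): flips 1 -> legal
(2,5): flips 3 -> legal
(3,0): flips 2 -> legal
(3,5): flips 1 -> legal
(4,0): no bracket -> illegal
(4,2): flips 1 -> legal
(4,3): flips 1 -> legal
(4,5): no bracket -> illegal
(5,0): no bracket -> illegal
(5,1): flips 2 -> legal
(5,2): no bracket -> illegal

Answer: (0,3) (1,1) (1,4) (1,5) (2,5) (3,0) (3,5) (4,2) (4,3) (5,1)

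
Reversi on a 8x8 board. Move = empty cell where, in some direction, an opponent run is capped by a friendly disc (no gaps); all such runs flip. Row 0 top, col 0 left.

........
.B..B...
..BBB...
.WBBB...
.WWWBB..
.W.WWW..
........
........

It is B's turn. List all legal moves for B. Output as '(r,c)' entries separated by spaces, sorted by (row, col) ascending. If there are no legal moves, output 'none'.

Answer: (3,0) (4,0) (5,0) (5,2) (6,0) (6,2) (6,3) (6,4) (6,5) (6,6)

Derivation:
(2,0): no bracket -> illegal
(2,1): no bracket -> illegal
(3,0): flips 1 -> legal
(4,0): flips 4 -> legal
(4,6): no bracket -> illegal
(5,0): flips 1 -> legal
(5,2): flips 2 -> legal
(5,6): no bracket -> illegal
(6,0): flips 2 -> legal
(6,1): no bracket -> illegal
(6,2): flips 1 -> legal
(6,3): flips 3 -> legal
(6,4): flips 1 -> legal
(6,5): flips 3 -> legal
(6,6): flips 1 -> legal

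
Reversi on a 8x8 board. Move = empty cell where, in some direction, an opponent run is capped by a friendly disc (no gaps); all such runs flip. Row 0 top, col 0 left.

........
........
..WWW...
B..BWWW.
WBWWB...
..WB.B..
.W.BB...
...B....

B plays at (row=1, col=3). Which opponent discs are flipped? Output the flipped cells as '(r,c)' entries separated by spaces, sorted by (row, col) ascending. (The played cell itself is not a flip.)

Dir NW: first cell '.' (not opp) -> no flip
Dir N: first cell '.' (not opp) -> no flip
Dir NE: first cell '.' (not opp) -> no flip
Dir W: first cell '.' (not opp) -> no flip
Dir E: first cell '.' (not opp) -> no flip
Dir SW: opp run (2,2), next='.' -> no flip
Dir S: opp run (2,3) capped by B -> flip
Dir SE: opp run (2,4) (3,5), next='.' -> no flip

Answer: (2,3)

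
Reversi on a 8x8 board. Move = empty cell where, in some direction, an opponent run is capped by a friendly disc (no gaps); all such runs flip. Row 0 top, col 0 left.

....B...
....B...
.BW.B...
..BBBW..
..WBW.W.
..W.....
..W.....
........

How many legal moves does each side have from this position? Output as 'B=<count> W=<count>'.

Answer: B=12 W=5

Derivation:
-- B to move --
(1,1): flips 1 -> legal
(1,2): flips 1 -> legal
(1,3): no bracket -> illegal
(2,3): flips 1 -> legal
(2,5): no bracket -> illegal
(2,6): no bracket -> illegal
(3,1): no bracket -> illegal
(3,6): flips 1 -> legal
(3,7): no bracket -> illegal
(4,1): flips 1 -> legal
(4,5): flips 1 -> legal
(4,7): no bracket -> illegal
(5,1): flips 1 -> legal
(5,3): no bracket -> illegal
(5,4): flips 1 -> legal
(5,5): flips 1 -> legal
(5,6): no bracket -> illegal
(5,7): flips 2 -> legal
(6,1): flips 1 -> legal
(6,3): no bracket -> illegal
(7,1): no bracket -> illegal
(7,2): flips 3 -> legal
(7,3): no bracket -> illegal
B mobility = 12
-- W to move --
(0,3): no bracket -> illegal
(0,5): no bracket -> illegal
(1,0): no bracket -> illegal
(1,1): no bracket -> illegal
(1,2): no bracket -> illegal
(1,3): flips 1 -> legal
(1,5): flips 2 -> legal
(2,0): flips 1 -> legal
(2,3): no bracket -> illegal
(2,5): flips 2 -> legal
(3,0): no bracket -> illegal
(3,1): flips 3 -> legal
(4,1): no bracket -> illegal
(4,5): no bracket -> illegal
(5,3): no bracket -> illegal
(5,4): no bracket -> illegal
W mobility = 5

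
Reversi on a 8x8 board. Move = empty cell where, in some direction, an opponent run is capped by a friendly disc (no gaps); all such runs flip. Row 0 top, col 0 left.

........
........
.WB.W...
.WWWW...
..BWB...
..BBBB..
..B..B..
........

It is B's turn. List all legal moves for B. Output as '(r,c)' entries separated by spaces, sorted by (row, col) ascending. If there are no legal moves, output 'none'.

Answer: (1,0) (1,4) (1,5) (2,0) (2,3) (2,5) (4,0)

Derivation:
(1,0): flips 3 -> legal
(1,1): no bracket -> illegal
(1,2): no bracket -> illegal
(1,3): no bracket -> illegal
(1,4): flips 2 -> legal
(1,5): flips 2 -> legal
(2,0): flips 2 -> legal
(2,3): flips 2 -> legal
(2,5): flips 2 -> legal
(3,0): no bracket -> illegal
(3,5): no bracket -> illegal
(4,0): flips 1 -> legal
(4,1): no bracket -> illegal
(4,5): no bracket -> illegal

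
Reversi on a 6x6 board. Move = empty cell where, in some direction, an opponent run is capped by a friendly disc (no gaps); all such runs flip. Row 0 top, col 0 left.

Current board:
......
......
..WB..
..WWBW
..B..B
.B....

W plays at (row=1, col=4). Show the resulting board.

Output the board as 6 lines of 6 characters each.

Answer: ......
....W.
..WW..
..WWBW
..B..B
.B....

Derivation:
Place W at (1,4); scan 8 dirs for brackets.
Dir NW: first cell '.' (not opp) -> no flip
Dir N: first cell '.' (not opp) -> no flip
Dir NE: first cell '.' (not opp) -> no flip
Dir W: first cell '.' (not opp) -> no flip
Dir E: first cell '.' (not opp) -> no flip
Dir SW: opp run (2,3) capped by W -> flip
Dir S: first cell '.' (not opp) -> no flip
Dir SE: first cell '.' (not opp) -> no flip
All flips: (2,3)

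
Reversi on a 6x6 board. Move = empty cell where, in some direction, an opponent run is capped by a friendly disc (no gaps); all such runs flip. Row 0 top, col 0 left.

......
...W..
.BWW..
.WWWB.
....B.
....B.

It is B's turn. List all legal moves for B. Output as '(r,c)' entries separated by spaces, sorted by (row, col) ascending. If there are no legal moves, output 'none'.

(0,2): no bracket -> illegal
(0,3): no bracket -> illegal
(0,4): no bracket -> illegal
(1,1): flips 2 -> legal
(1,2): flips 1 -> legal
(1,4): no bracket -> illegal
(2,0): no bracket -> illegal
(2,4): flips 2 -> legal
(3,0): flips 3 -> legal
(4,0): no bracket -> illegal
(4,1): flips 1 -> legal
(4,2): no bracket -> illegal
(4,3): flips 1 -> legal

Answer: (1,1) (1,2) (2,4) (3,0) (4,1) (4,3)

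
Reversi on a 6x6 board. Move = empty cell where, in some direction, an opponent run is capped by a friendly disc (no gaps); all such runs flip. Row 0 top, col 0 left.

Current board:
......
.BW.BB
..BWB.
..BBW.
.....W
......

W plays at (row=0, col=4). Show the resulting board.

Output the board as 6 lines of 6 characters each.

Answer: ....W.
.BW.WB
..BWW.
..BBW.
.....W
......

Derivation:
Place W at (0,4); scan 8 dirs for brackets.
Dir NW: edge -> no flip
Dir N: edge -> no flip
Dir NE: edge -> no flip
Dir W: first cell '.' (not opp) -> no flip
Dir E: first cell '.' (not opp) -> no flip
Dir SW: first cell '.' (not opp) -> no flip
Dir S: opp run (1,4) (2,4) capped by W -> flip
Dir SE: opp run (1,5), next=edge -> no flip
All flips: (1,4) (2,4)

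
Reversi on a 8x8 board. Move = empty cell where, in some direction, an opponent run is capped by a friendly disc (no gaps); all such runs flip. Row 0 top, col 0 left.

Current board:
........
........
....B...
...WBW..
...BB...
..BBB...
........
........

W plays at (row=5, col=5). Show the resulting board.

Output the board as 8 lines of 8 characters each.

Place W at (5,5); scan 8 dirs for brackets.
Dir NW: opp run (4,4) capped by W -> flip
Dir N: first cell '.' (not opp) -> no flip
Dir NE: first cell '.' (not opp) -> no flip
Dir W: opp run (5,4) (5,3) (5,2), next='.' -> no flip
Dir E: first cell '.' (not opp) -> no flip
Dir SW: first cell '.' (not opp) -> no flip
Dir S: first cell '.' (not opp) -> no flip
Dir SE: first cell '.' (not opp) -> no flip
All flips: (4,4)

Answer: ........
........
....B...
...WBW..
...BW...
..BBBW..
........
........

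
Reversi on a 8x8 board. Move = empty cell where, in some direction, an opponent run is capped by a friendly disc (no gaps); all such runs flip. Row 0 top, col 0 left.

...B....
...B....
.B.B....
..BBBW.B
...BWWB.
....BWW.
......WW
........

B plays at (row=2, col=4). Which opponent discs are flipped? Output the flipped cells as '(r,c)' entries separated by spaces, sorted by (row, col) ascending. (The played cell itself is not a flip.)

Dir NW: first cell 'B' (not opp) -> no flip
Dir N: first cell '.' (not opp) -> no flip
Dir NE: first cell '.' (not opp) -> no flip
Dir W: first cell 'B' (not opp) -> no flip
Dir E: first cell '.' (not opp) -> no flip
Dir SW: first cell 'B' (not opp) -> no flip
Dir S: first cell 'B' (not opp) -> no flip
Dir SE: opp run (3,5) capped by B -> flip

Answer: (3,5)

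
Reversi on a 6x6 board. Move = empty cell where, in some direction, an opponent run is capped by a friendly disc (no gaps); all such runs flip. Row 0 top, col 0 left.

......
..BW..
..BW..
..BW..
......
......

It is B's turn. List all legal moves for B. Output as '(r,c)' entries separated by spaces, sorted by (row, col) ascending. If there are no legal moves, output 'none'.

Answer: (0,4) (1,4) (2,4) (3,4) (4,4)

Derivation:
(0,2): no bracket -> illegal
(0,3): no bracket -> illegal
(0,4): flips 1 -> legal
(1,4): flips 2 -> legal
(2,4): flips 1 -> legal
(3,4): flips 2 -> legal
(4,2): no bracket -> illegal
(4,3): no bracket -> illegal
(4,4): flips 1 -> legal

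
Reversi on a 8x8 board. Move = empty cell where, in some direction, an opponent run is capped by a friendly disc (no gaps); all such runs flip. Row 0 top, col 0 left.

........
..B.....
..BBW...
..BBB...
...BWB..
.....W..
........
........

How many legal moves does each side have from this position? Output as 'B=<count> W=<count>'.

Answer: B=6 W=5

Derivation:
-- B to move --
(1,3): no bracket -> illegal
(1,4): flips 1 -> legal
(1,5): flips 1 -> legal
(2,5): flips 1 -> legal
(3,5): no bracket -> illegal
(4,6): no bracket -> illegal
(5,3): no bracket -> illegal
(5,4): flips 1 -> legal
(5,6): no bracket -> illegal
(6,4): no bracket -> illegal
(6,5): flips 1 -> legal
(6,6): flips 2 -> legal
B mobility = 6
-- W to move --
(0,1): no bracket -> illegal
(0,2): no bracket -> illegal
(0,3): no bracket -> illegal
(1,1): flips 2 -> legal
(1,3): no bracket -> illegal
(1,4): no bracket -> illegal
(2,1): flips 2 -> legal
(2,5): no bracket -> illegal
(3,1): no bracket -> illegal
(3,5): flips 1 -> legal
(3,6): no bracket -> illegal
(4,1): no bracket -> illegal
(4,2): flips 2 -> legal
(4,6): flips 1 -> legal
(5,2): no bracket -> illegal
(5,3): no bracket -> illegal
(5,4): no bracket -> illegal
(5,6): no bracket -> illegal
W mobility = 5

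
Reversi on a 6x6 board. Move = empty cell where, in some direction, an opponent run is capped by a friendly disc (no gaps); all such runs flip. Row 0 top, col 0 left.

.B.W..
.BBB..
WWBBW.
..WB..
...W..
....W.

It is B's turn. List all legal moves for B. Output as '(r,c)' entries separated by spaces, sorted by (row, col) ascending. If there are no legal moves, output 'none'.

(0,2): no bracket -> illegal
(0,4): no bracket -> illegal
(1,0): no bracket -> illegal
(1,4): no bracket -> illegal
(1,5): flips 1 -> legal
(2,5): flips 1 -> legal
(3,0): flips 1 -> legal
(3,1): flips 2 -> legal
(3,4): no bracket -> illegal
(3,5): flips 1 -> legal
(4,1): flips 1 -> legal
(4,2): flips 1 -> legal
(4,4): no bracket -> illegal
(4,5): no bracket -> illegal
(5,2): no bracket -> illegal
(5,3): flips 1 -> legal
(5,5): no bracket -> illegal

Answer: (1,5) (2,5) (3,0) (3,1) (3,5) (4,1) (4,2) (5,3)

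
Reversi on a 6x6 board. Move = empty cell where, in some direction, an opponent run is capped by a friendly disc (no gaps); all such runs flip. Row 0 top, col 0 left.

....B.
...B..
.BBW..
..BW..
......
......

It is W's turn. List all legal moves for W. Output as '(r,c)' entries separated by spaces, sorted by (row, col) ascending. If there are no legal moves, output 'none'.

(0,2): no bracket -> illegal
(0,3): flips 1 -> legal
(0,5): no bracket -> illegal
(1,0): no bracket -> illegal
(1,1): flips 1 -> legal
(1,2): no bracket -> illegal
(1,4): no bracket -> illegal
(1,5): no bracket -> illegal
(2,0): flips 2 -> legal
(2,4): no bracket -> illegal
(3,0): no bracket -> illegal
(3,1): flips 1 -> legal
(4,1): flips 1 -> legal
(4,2): no bracket -> illegal
(4,3): no bracket -> illegal

Answer: (0,3) (1,1) (2,0) (3,1) (4,1)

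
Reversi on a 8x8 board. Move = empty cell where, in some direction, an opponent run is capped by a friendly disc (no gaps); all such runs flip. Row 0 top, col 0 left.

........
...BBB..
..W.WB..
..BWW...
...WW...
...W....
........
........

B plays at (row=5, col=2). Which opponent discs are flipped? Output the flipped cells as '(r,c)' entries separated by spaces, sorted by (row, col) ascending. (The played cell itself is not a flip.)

Dir NW: first cell '.' (not opp) -> no flip
Dir N: first cell '.' (not opp) -> no flip
Dir NE: opp run (4,3) (3,4) capped by B -> flip
Dir W: first cell '.' (not opp) -> no flip
Dir E: opp run (5,3), next='.' -> no flip
Dir SW: first cell '.' (not opp) -> no flip
Dir S: first cell '.' (not opp) -> no flip
Dir SE: first cell '.' (not opp) -> no flip

Answer: (3,4) (4,3)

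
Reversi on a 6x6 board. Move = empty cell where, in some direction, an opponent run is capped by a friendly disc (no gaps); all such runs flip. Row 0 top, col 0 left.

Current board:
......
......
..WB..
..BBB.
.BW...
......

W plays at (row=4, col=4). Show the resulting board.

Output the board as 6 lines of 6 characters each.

Answer: ......
......
..WB..
..BWB.
.BW.W.
......

Derivation:
Place W at (4,4); scan 8 dirs for brackets.
Dir NW: opp run (3,3) capped by W -> flip
Dir N: opp run (3,4), next='.' -> no flip
Dir NE: first cell '.' (not opp) -> no flip
Dir W: first cell '.' (not opp) -> no flip
Dir E: first cell '.' (not opp) -> no flip
Dir SW: first cell '.' (not opp) -> no flip
Dir S: first cell '.' (not opp) -> no flip
Dir SE: first cell '.' (not opp) -> no flip
All flips: (3,3)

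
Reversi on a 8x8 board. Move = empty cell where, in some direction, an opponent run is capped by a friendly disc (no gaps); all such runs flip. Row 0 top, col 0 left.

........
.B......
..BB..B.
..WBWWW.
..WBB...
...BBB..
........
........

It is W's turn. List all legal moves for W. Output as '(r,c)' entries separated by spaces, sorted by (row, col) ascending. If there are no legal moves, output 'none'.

(0,0): no bracket -> illegal
(0,1): no bracket -> illegal
(0,2): no bracket -> illegal
(1,0): no bracket -> illegal
(1,2): flips 2 -> legal
(1,3): no bracket -> illegal
(1,4): flips 1 -> legal
(1,5): no bracket -> illegal
(1,6): flips 1 -> legal
(1,7): flips 1 -> legal
(2,0): no bracket -> illegal
(2,1): no bracket -> illegal
(2,4): flips 1 -> legal
(2,5): no bracket -> illegal
(2,7): no bracket -> illegal
(3,1): no bracket -> illegal
(3,7): no bracket -> illegal
(4,5): flips 2 -> legal
(4,6): no bracket -> illegal
(5,2): flips 1 -> legal
(5,6): no bracket -> illegal
(6,2): flips 2 -> legal
(6,3): no bracket -> illegal
(6,4): flips 3 -> legal
(6,5): flips 2 -> legal
(6,6): no bracket -> illegal

Answer: (1,2) (1,4) (1,6) (1,7) (2,4) (4,5) (5,2) (6,2) (6,4) (6,5)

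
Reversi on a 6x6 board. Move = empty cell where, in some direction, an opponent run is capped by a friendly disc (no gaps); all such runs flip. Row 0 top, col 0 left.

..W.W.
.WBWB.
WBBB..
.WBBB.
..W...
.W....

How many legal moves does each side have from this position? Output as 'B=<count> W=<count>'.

Answer: B=8 W=5

Derivation:
-- B to move --
(0,0): flips 1 -> legal
(0,1): flips 1 -> legal
(0,3): flips 1 -> legal
(0,5): no bracket -> illegal
(1,0): flips 1 -> legal
(1,5): no bracket -> illegal
(2,4): no bracket -> illegal
(3,0): flips 1 -> legal
(4,0): flips 1 -> legal
(4,1): flips 1 -> legal
(4,3): no bracket -> illegal
(5,0): no bracket -> illegal
(5,2): flips 1 -> legal
(5,3): no bracket -> illegal
B mobility = 8
-- W to move --
(0,1): no bracket -> illegal
(0,3): no bracket -> illegal
(0,5): no bracket -> illegal
(1,0): no bracket -> illegal
(1,5): flips 1 -> legal
(2,4): flips 5 -> legal
(2,5): no bracket -> illegal
(3,0): no bracket -> illegal
(3,5): flips 3 -> legal
(4,1): no bracket -> illegal
(4,3): flips 2 -> legal
(4,4): flips 2 -> legal
(4,5): no bracket -> illegal
W mobility = 5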